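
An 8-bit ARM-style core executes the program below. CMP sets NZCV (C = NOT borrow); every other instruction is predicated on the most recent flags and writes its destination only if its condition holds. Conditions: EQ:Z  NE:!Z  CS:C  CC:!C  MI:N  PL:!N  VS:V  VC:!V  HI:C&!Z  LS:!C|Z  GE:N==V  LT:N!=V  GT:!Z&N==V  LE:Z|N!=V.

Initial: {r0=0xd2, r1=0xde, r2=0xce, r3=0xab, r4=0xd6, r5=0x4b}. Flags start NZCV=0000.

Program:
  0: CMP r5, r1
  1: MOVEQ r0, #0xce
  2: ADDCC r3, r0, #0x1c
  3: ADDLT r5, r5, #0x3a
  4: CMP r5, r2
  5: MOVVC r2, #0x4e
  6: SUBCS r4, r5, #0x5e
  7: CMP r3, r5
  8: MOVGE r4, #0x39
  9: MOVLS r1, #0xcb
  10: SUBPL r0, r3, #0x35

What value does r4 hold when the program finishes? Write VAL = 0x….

0: ✓ CMP  NZCV=0000
1: · MOVEQ
2: ✓ ADDCC  r3←0xee
3: · ADDLT
4: ✓ CMP  NZCV=0000
5: ✓ MOVVC  r2←0x4e
6: · SUBCS
7: ✓ CMP  NZCV=1010
8: · MOVGE
9: · MOVLS
10: · SUBPL

VAL = 0xd6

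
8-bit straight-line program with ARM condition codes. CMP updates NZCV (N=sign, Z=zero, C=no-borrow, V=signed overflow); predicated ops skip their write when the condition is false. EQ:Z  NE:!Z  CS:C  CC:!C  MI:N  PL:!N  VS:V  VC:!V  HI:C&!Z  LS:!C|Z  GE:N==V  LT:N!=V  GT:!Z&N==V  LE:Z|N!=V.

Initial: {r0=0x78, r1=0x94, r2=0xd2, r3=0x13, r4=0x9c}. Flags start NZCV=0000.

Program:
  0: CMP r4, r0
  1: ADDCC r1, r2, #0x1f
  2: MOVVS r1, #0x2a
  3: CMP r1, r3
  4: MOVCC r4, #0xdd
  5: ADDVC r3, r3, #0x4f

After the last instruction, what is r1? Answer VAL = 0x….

[0] flags=0011 → (cmp)
[1] flags=0011 CC?F → skip
[2] flags=0011 VS?T → r1=0x2a
[3] flags=0010 → (cmp)
[4] flags=0010 CC?F → skip
[5] flags=0010 VC?T → r3=0x62

VAL = 0x2a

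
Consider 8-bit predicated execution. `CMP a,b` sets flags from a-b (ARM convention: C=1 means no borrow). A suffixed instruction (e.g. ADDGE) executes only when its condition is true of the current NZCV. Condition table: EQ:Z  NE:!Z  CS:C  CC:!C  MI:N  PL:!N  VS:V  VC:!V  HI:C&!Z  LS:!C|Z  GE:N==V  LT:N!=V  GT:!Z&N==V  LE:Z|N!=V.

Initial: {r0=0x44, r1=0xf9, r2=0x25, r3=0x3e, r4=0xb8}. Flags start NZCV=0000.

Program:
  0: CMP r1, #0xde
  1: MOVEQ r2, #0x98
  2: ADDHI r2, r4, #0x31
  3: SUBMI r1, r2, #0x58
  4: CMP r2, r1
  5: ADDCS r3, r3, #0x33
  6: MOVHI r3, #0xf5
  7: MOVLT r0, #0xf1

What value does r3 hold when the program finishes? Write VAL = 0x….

VAL = 0x3e

[0] flags=0010 → (cmp)
[1] flags=0010 EQ?F → skip
[2] flags=0010 HI?T → r2=0xe9
[3] flags=0010 MI?F → skip
[4] flags=1000 → (cmp)
[5] flags=1000 CS?F → skip
[6] flags=1000 HI?F → skip
[7] flags=1000 LT?T → r0=0xf1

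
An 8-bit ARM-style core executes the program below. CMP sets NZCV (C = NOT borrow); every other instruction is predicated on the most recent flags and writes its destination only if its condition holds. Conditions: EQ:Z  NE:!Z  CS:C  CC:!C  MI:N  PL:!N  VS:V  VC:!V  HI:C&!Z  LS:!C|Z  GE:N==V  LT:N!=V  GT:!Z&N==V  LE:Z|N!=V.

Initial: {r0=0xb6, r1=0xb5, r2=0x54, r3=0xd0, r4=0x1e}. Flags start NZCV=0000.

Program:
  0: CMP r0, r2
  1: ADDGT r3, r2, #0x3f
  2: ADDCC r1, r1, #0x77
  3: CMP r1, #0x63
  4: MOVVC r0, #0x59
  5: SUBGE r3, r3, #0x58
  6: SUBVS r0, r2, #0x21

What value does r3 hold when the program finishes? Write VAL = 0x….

VAL = 0xd0

0: ✓ CMP  NZCV=0011
1: · ADDGT
2: · ADDCC
3: ✓ CMP  NZCV=0011
4: · MOVVC
5: · SUBGE
6: ✓ SUBVS  r0←0x33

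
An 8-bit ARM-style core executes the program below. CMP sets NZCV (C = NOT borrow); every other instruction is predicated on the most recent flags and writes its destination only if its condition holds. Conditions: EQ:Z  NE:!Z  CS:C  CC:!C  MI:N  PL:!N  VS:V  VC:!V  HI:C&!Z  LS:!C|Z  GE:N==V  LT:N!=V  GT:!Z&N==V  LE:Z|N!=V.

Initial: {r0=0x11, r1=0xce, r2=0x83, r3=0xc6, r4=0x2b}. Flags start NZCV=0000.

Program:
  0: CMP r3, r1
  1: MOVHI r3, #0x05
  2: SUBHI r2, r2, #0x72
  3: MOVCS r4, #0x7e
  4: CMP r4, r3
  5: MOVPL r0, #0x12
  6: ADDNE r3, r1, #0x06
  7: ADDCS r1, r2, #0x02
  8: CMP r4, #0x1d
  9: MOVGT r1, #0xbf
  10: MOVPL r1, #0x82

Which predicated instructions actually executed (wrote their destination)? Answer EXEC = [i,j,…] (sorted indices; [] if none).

EXEC = [5,6,9,10]

0: ✓ CMP  NZCV=1000
1: · MOVHI
2: · SUBHI
3: · MOVCS
4: ✓ CMP  NZCV=0000
5: ✓ MOVPL  r0←0x12
6: ✓ ADDNE  r3←0xd4
7: · ADDCS
8: ✓ CMP  NZCV=0010
9: ✓ MOVGT  r1←0xbf
10: ✓ MOVPL  r1←0x82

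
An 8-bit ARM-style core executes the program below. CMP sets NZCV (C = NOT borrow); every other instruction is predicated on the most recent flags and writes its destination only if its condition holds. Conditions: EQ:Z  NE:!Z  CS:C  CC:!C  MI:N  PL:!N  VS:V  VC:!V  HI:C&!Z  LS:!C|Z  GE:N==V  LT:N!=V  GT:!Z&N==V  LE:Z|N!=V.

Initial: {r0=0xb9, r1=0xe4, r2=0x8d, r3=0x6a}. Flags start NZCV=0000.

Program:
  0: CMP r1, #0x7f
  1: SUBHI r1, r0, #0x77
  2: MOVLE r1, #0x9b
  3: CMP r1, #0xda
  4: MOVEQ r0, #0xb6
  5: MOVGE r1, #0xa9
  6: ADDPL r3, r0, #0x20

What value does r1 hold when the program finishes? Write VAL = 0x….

0: ✓ CMP  NZCV=0011
1: ✓ SUBHI  r1←0x42
2: ✓ MOVLE  r1←0x9b
3: ✓ CMP  NZCV=1000
4: · MOVEQ
5: · MOVGE
6: · ADDPL

VAL = 0x9b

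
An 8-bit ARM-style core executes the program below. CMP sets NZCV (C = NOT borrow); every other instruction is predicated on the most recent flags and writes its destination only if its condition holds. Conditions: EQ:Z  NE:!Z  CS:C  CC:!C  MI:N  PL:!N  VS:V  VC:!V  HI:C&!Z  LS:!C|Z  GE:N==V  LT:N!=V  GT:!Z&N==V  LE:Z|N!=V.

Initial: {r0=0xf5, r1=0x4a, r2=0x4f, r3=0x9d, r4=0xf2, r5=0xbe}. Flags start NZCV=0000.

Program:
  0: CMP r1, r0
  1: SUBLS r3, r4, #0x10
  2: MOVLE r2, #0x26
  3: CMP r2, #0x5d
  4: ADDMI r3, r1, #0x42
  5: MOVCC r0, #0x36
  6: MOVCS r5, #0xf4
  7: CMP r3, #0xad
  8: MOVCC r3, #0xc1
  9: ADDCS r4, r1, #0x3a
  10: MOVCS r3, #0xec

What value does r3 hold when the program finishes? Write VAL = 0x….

[0] flags=0000 → (cmp)
[1] flags=0000 LS?T → r3=0xe2
[2] flags=0000 LE?F → skip
[3] flags=1000 → (cmp)
[4] flags=1000 MI?T → r3=0x8c
[5] flags=1000 CC?T → r0=0x36
[6] flags=1000 CS?F → skip
[7] flags=1000 → (cmp)
[8] flags=1000 CC?T → r3=0xc1
[9] flags=1000 CS?F → skip
[10] flags=1000 CS?F → skip

VAL = 0xc1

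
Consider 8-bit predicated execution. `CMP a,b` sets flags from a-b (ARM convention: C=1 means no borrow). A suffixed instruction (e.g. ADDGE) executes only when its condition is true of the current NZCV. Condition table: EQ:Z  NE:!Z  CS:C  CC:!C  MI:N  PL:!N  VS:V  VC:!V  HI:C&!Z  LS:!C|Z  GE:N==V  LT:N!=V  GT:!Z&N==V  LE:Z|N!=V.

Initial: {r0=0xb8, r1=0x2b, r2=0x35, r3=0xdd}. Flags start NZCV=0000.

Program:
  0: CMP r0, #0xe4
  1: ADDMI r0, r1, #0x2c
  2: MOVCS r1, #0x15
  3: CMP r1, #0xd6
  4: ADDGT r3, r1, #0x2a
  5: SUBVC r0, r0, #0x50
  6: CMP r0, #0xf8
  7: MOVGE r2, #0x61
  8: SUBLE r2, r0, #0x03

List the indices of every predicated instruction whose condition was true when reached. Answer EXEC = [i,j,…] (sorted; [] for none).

EXEC = [1,4,5,7]

[0] flags=1000 → (cmp)
[1] flags=1000 MI?T → r0=0x57
[2] flags=1000 CS?F → skip
[3] flags=0000 → (cmp)
[4] flags=0000 GT?T → r3=0x55
[5] flags=0000 VC?T → r0=0x07
[6] flags=0000 → (cmp)
[7] flags=0000 GE?T → r2=0x61
[8] flags=0000 LE?F → skip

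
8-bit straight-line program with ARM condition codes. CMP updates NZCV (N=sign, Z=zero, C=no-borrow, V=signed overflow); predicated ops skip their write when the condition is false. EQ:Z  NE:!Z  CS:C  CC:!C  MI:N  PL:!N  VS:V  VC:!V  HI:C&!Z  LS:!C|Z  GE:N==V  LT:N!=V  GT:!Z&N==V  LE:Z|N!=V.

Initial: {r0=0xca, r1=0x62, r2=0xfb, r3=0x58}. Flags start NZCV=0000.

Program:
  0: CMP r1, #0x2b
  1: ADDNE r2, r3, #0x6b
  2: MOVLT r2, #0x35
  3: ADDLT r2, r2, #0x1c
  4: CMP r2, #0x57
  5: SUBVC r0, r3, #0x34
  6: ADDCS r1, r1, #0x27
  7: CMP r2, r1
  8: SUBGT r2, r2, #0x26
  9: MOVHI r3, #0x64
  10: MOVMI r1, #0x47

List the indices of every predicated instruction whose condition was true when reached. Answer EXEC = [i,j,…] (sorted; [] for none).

EXEC = [1,6,8,9]

[0] flags=0010 → (cmp)
[1] flags=0010 NE?T → r2=0xc3
[2] flags=0010 LT?F → skip
[3] flags=0010 LT?F → skip
[4] flags=0011 → (cmp)
[5] flags=0011 VC?F → skip
[6] flags=0011 CS?T → r1=0x89
[7] flags=0010 → (cmp)
[8] flags=0010 GT?T → r2=0x9d
[9] flags=0010 HI?T → r3=0x64
[10] flags=0010 MI?F → skip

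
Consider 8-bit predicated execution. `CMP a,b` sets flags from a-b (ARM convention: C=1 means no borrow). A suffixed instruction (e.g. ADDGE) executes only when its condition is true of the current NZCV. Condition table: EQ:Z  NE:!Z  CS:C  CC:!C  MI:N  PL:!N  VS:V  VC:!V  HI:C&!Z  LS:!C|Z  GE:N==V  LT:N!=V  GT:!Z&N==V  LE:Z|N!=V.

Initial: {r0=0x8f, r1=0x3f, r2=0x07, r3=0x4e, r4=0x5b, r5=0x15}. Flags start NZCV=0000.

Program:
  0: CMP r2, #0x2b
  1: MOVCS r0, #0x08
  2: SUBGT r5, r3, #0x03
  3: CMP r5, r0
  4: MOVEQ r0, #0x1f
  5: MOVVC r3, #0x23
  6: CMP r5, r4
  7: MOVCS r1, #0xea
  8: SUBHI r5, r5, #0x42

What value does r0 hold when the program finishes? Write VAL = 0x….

VAL = 0x8f

0: ✓ CMP  NZCV=1000
1: · MOVCS
2: · SUBGT
3: ✓ CMP  NZCV=1001
4: · MOVEQ
5: · MOVVC
6: ✓ CMP  NZCV=1000
7: · MOVCS
8: · SUBHI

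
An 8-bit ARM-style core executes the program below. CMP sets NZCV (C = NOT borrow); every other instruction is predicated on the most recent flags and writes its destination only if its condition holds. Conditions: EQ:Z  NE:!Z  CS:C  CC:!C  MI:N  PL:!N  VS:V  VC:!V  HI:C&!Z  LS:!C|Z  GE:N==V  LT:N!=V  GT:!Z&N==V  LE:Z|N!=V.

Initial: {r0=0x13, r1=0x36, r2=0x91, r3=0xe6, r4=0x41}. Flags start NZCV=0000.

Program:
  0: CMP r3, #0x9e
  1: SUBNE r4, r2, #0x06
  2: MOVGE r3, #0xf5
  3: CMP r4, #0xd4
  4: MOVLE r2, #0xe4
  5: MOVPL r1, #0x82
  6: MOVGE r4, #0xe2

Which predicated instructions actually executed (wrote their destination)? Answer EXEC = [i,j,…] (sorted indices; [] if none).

EXEC = [1,2,4]

0: ✓ CMP  NZCV=0010
1: ✓ SUBNE  r4←0x8b
2: ✓ MOVGE  r3←0xf5
3: ✓ CMP  NZCV=1000
4: ✓ MOVLE  r2←0xe4
5: · MOVPL
6: · MOVGE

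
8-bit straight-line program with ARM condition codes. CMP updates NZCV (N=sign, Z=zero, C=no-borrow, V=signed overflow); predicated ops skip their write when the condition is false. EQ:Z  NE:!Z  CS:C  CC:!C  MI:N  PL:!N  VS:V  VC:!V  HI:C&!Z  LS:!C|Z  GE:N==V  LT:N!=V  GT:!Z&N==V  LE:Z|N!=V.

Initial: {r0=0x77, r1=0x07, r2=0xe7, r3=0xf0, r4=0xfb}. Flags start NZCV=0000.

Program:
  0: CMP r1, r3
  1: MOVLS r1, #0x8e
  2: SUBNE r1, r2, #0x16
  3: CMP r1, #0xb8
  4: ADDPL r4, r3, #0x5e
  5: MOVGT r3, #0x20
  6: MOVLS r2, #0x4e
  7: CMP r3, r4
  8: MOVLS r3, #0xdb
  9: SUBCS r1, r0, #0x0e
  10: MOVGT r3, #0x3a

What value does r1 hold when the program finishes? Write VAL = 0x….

VAL = 0xd1

0: ✓ CMP  NZCV=0000
1: ✓ MOVLS  r1←0x8e
2: ✓ SUBNE  r1←0xd1
3: ✓ CMP  NZCV=0010
4: ✓ ADDPL  r4←0x4e
5: ✓ MOVGT  r3←0x20
6: · MOVLS
7: ✓ CMP  NZCV=1000
8: ✓ MOVLS  r3←0xdb
9: · SUBCS
10: · MOVGT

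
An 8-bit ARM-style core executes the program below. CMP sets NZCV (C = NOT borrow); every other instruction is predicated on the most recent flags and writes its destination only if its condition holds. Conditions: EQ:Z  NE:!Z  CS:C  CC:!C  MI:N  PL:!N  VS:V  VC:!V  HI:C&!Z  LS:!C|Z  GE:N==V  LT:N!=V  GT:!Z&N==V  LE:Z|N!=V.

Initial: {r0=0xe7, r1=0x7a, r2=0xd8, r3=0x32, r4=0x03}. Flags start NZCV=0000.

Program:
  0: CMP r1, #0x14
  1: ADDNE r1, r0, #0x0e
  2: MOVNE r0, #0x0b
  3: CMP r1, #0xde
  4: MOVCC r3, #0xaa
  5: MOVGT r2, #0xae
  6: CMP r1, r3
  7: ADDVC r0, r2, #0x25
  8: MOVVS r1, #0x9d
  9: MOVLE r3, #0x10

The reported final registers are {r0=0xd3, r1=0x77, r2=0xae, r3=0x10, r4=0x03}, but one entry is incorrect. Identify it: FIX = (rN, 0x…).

FIX = (r1, 0xf5)

[0] flags=0010 → (cmp)
[1] flags=0010 NE?T → r1=0xf5
[2] flags=0010 NE?T → r0=0x0b
[3] flags=0010 → (cmp)
[4] flags=0010 CC?F → skip
[5] flags=0010 GT?T → r2=0xae
[6] flags=1010 → (cmp)
[7] flags=1010 VC?T → r0=0xd3
[8] flags=1010 VS?F → skip
[9] flags=1010 LE?T → r3=0x10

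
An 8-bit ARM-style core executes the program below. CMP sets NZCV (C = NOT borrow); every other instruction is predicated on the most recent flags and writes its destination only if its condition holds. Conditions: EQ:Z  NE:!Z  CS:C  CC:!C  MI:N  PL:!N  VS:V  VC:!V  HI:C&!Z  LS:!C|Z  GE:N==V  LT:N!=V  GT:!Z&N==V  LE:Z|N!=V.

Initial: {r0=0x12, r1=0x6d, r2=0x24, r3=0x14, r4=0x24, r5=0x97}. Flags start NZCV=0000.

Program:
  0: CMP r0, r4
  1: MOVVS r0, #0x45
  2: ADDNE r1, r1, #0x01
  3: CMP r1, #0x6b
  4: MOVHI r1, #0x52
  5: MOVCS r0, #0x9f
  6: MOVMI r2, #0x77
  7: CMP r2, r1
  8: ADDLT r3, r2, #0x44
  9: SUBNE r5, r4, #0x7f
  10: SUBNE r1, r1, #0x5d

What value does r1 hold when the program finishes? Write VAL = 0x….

[0] flags=1000 → (cmp)
[1] flags=1000 VS?F → skip
[2] flags=1000 NE?T → r1=0x6e
[3] flags=0010 → (cmp)
[4] flags=0010 HI?T → r1=0x52
[5] flags=0010 CS?T → r0=0x9f
[6] flags=0010 MI?F → skip
[7] flags=1000 → (cmp)
[8] flags=1000 LT?T → r3=0x68
[9] flags=1000 NE?T → r5=0xa5
[10] flags=1000 NE?T → r1=0xf5

VAL = 0xf5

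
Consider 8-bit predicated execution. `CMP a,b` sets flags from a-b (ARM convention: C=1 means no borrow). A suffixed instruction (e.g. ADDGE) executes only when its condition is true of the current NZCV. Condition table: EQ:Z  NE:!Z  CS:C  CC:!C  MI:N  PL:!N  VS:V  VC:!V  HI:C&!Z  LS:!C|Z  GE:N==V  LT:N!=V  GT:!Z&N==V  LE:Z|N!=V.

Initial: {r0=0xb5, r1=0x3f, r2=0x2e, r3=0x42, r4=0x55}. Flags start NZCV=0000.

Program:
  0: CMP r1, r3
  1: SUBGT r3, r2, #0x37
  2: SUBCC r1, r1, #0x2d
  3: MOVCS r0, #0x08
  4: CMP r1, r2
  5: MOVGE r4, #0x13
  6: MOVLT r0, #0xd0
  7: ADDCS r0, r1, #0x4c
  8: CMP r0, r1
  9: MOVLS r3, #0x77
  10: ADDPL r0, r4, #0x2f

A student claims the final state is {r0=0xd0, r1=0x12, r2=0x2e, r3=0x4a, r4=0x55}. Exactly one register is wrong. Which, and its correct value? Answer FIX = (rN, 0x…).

FIX = (r3, 0x42)

[0] flags=1000 → (cmp)
[1] flags=1000 GT?F → skip
[2] flags=1000 CC?T → r1=0x12
[3] flags=1000 CS?F → skip
[4] flags=1000 → (cmp)
[5] flags=1000 GE?F → skip
[6] flags=1000 LT?T → r0=0xd0
[7] flags=1000 CS?F → skip
[8] flags=1010 → (cmp)
[9] flags=1010 LS?F → skip
[10] flags=1010 PL?F → skip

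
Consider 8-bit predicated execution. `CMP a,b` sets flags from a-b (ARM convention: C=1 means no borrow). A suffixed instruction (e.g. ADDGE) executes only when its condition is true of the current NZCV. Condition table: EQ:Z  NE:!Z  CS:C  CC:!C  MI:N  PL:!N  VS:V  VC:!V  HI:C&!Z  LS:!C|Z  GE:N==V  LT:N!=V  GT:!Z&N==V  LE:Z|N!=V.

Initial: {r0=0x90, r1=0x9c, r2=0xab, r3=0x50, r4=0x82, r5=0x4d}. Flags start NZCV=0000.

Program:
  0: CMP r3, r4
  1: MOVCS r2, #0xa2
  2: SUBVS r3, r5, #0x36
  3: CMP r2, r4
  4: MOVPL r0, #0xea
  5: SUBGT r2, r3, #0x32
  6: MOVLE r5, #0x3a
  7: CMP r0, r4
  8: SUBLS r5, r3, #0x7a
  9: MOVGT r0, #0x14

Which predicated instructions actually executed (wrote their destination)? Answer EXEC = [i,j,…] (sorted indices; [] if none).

0: ✓ CMP  NZCV=1001
1: · MOVCS
2: ✓ SUBVS  r3←0x17
3: ✓ CMP  NZCV=0010
4: ✓ MOVPL  r0←0xea
5: ✓ SUBGT  r2←0xe5
6: · MOVLE
7: ✓ CMP  NZCV=0010
8: · SUBLS
9: ✓ MOVGT  r0←0x14

EXEC = [2,4,5,9]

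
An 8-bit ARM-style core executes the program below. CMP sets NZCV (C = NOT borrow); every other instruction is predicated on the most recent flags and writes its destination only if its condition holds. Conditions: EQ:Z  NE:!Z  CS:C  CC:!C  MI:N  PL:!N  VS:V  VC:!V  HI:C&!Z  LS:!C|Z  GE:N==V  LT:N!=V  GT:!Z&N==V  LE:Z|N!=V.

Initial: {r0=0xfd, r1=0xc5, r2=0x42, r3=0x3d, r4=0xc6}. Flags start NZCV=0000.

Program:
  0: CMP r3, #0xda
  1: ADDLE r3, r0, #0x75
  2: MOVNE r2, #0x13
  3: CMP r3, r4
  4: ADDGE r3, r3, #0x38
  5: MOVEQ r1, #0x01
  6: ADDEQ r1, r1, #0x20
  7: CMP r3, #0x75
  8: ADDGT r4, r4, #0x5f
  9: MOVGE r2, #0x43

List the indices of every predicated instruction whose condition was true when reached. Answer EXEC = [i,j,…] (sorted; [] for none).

[0] flags=0000 → (cmp)
[1] flags=0000 LE?F → skip
[2] flags=0000 NE?T → r2=0x13
[3] flags=0000 → (cmp)
[4] flags=0000 GE?T → r3=0x75
[5] flags=0000 EQ?F → skip
[6] flags=0000 EQ?F → skip
[7] flags=0110 → (cmp)
[8] flags=0110 GT?F → skip
[9] flags=0110 GE?T → r2=0x43

EXEC = [2,4,9]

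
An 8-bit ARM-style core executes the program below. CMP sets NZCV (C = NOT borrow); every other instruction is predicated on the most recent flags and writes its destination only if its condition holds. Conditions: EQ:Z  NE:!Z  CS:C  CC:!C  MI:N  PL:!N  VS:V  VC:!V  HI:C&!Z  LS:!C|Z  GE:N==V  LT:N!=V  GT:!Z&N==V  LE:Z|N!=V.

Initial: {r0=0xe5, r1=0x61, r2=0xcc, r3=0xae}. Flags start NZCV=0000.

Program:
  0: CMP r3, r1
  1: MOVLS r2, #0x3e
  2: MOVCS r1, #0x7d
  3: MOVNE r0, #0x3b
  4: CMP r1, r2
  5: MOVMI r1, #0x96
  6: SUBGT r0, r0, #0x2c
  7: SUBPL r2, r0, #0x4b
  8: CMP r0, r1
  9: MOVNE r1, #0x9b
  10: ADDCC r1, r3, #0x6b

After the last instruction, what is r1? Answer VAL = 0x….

VAL = 0x19

0: ✓ CMP  NZCV=0011
1: · MOVLS
2: ✓ MOVCS  r1←0x7d
3: ✓ MOVNE  r0←0x3b
4: ✓ CMP  NZCV=1001
5: ✓ MOVMI  r1←0x96
6: ✓ SUBGT  r0←0x0f
7: · SUBPL
8: ✓ CMP  NZCV=0000
9: ✓ MOVNE  r1←0x9b
10: ✓ ADDCC  r1←0x19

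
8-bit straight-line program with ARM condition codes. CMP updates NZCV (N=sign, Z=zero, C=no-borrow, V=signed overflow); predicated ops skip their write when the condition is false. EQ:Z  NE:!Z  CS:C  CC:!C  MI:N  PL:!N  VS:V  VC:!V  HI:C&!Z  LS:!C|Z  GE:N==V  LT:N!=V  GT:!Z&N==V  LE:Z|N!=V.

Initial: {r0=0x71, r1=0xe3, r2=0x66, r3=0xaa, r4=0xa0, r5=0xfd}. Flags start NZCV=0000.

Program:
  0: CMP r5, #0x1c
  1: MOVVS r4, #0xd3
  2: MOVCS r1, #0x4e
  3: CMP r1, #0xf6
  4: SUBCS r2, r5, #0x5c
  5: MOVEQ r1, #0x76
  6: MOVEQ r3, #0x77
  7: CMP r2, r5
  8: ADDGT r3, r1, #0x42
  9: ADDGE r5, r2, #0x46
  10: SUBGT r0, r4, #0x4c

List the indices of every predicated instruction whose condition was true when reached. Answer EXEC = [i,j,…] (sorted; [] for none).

EXEC = [2,8,9,10]

[0] flags=1010 → (cmp)
[1] flags=1010 VS?F → skip
[2] flags=1010 CS?T → r1=0x4e
[3] flags=0000 → (cmp)
[4] flags=0000 CS?F → skip
[5] flags=0000 EQ?F → skip
[6] flags=0000 EQ?F → skip
[7] flags=0000 → (cmp)
[8] flags=0000 GT?T → r3=0x90
[9] flags=0000 GE?T → r5=0xac
[10] flags=0000 GT?T → r0=0x54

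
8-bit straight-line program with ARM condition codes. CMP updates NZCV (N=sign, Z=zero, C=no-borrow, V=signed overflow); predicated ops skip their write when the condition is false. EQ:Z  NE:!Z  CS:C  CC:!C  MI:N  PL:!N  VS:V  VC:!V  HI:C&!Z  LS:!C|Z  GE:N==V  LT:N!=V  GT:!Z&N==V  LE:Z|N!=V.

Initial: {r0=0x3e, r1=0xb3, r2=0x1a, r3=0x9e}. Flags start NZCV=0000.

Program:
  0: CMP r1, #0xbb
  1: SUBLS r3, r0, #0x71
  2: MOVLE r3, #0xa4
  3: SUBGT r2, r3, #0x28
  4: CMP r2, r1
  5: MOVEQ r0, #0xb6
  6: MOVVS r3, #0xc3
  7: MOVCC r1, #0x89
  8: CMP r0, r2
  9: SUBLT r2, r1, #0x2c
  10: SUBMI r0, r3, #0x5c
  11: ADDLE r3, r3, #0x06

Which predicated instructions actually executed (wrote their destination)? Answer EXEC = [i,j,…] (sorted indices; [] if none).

0: ✓ CMP  NZCV=1000
1: ✓ SUBLS  r3←0xcd
2: ✓ MOVLE  r3←0xa4
3: · SUBGT
4: ✓ CMP  NZCV=0000
5: · MOVEQ
6: · MOVVS
7: ✓ MOVCC  r1←0x89
8: ✓ CMP  NZCV=0010
9: · SUBLT
10: · SUBMI
11: · ADDLE

EXEC = [1,2,7]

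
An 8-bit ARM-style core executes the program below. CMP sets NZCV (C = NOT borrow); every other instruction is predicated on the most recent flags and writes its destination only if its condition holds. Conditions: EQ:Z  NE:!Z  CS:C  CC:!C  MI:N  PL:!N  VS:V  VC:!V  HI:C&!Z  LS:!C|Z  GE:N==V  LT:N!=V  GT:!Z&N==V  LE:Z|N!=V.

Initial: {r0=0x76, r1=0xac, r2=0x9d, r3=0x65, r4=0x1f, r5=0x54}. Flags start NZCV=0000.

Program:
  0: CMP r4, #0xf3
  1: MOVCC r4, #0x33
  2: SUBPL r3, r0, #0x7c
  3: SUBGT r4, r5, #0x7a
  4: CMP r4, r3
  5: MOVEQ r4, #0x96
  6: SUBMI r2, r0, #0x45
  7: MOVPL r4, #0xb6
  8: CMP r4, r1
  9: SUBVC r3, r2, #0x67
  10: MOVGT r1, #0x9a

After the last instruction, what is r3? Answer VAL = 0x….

VAL = 0xca

[0] flags=0000 → (cmp)
[1] flags=0000 CC?T → r4=0x33
[2] flags=0000 PL?T → r3=0xfa
[3] flags=0000 GT?T → r4=0xda
[4] flags=1000 → (cmp)
[5] flags=1000 EQ?F → skip
[6] flags=1000 MI?T → r2=0x31
[7] flags=1000 PL?F → skip
[8] flags=0010 → (cmp)
[9] flags=0010 VC?T → r3=0xca
[10] flags=0010 GT?T → r1=0x9a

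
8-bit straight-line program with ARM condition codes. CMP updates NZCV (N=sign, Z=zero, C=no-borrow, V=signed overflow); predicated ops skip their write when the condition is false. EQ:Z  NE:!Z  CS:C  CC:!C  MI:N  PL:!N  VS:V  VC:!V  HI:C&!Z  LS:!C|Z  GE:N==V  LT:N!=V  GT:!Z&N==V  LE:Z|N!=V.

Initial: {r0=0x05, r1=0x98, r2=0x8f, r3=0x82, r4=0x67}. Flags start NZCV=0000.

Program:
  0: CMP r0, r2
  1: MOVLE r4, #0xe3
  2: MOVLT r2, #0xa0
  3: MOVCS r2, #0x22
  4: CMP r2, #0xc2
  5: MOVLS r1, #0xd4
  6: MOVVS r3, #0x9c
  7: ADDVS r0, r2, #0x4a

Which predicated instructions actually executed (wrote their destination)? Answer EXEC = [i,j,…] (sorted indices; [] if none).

EXEC = [5]

0: ✓ CMP  NZCV=0000
1: · MOVLE
2: · MOVLT
3: · MOVCS
4: ✓ CMP  NZCV=1000
5: ✓ MOVLS  r1←0xd4
6: · MOVVS
7: · ADDVS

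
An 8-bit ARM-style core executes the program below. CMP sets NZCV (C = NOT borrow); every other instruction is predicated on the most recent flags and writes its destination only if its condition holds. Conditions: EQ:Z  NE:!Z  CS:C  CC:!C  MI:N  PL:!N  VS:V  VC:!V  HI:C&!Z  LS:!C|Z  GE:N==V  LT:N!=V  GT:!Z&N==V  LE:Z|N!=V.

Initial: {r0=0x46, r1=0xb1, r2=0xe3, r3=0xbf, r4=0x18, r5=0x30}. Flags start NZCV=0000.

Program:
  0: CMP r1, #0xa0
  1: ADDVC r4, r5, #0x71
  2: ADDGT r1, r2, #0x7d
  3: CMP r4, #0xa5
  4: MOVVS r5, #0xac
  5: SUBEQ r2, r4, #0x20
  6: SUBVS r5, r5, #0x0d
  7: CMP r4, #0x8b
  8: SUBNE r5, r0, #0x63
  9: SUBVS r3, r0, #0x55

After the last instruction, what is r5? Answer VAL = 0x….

VAL = 0xe3

0: ✓ CMP  NZCV=0010
1: ✓ ADDVC  r4←0xa1
2: ✓ ADDGT  r1←0x60
3: ✓ CMP  NZCV=1000
4: · MOVVS
5: · SUBEQ
6: · SUBVS
7: ✓ CMP  NZCV=0010
8: ✓ SUBNE  r5←0xe3
9: · SUBVS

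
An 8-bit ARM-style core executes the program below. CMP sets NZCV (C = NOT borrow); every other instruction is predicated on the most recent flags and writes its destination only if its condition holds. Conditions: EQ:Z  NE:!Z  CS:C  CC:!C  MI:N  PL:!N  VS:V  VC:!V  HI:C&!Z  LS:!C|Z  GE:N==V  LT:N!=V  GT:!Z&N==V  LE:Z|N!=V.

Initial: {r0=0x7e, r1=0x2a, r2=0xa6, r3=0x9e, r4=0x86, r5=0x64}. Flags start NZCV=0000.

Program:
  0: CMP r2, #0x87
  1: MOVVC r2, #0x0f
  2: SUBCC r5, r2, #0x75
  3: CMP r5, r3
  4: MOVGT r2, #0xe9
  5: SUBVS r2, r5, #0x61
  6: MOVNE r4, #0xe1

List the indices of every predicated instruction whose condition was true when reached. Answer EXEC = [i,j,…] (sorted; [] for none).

EXEC = [1,4,5,6]

[0] flags=0010 → (cmp)
[1] flags=0010 VC?T → r2=0x0f
[2] flags=0010 CC?F → skip
[3] flags=1001 → (cmp)
[4] flags=1001 GT?T → r2=0xe9
[5] flags=1001 VS?T → r2=0x03
[6] flags=1001 NE?T → r4=0xe1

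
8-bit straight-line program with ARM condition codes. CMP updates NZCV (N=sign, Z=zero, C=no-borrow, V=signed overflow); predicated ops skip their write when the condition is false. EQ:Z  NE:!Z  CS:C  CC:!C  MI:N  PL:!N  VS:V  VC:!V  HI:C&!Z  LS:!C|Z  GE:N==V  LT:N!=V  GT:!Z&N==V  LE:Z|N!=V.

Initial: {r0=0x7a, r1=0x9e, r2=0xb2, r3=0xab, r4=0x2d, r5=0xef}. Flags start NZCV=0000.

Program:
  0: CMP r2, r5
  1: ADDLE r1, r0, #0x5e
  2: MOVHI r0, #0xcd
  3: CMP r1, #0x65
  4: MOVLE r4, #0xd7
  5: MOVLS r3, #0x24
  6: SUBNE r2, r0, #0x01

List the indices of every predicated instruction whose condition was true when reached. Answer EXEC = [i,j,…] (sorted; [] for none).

0: ✓ CMP  NZCV=1000
1: ✓ ADDLE  r1←0xd8
2: · MOVHI
3: ✓ CMP  NZCV=0011
4: ✓ MOVLE  r4←0xd7
5: · MOVLS
6: ✓ SUBNE  r2←0x79

EXEC = [1,4,6]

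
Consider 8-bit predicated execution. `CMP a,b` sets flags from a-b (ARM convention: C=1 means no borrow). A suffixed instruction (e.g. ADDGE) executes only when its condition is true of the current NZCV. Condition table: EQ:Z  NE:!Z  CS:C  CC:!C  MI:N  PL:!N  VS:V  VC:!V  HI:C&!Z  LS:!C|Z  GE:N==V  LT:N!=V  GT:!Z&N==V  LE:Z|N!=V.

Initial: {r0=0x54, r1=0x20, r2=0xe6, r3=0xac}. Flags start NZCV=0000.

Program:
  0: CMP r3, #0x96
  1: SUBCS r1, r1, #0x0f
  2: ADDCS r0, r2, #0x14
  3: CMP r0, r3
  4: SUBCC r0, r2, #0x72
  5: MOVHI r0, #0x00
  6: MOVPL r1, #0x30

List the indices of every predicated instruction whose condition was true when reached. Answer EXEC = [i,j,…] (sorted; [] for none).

EXEC = [1,2,5,6]

0: ✓ CMP  NZCV=0010
1: ✓ SUBCS  r1←0x11
2: ✓ ADDCS  r0←0xfa
3: ✓ CMP  NZCV=0010
4: · SUBCC
5: ✓ MOVHI  r0←0x00
6: ✓ MOVPL  r1←0x30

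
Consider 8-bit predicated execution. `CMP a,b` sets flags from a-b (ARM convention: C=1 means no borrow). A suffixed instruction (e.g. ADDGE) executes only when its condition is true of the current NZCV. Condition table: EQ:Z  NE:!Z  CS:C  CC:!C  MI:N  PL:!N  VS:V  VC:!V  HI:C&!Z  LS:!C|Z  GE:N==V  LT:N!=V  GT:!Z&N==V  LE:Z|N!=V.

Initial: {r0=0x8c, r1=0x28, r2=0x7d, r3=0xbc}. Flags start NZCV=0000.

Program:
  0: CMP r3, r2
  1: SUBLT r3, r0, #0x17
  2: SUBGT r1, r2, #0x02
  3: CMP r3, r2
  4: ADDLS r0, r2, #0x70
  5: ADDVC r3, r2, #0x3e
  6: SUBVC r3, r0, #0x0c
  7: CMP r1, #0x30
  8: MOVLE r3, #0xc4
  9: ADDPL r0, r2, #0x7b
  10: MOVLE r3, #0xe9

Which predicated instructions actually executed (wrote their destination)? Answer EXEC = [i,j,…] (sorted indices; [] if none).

[0] flags=0011 → (cmp)
[1] flags=0011 LT?T → r3=0x75
[2] flags=0011 GT?F → skip
[3] flags=1000 → (cmp)
[4] flags=1000 LS?T → r0=0xed
[5] flags=1000 VC?T → r3=0xbb
[6] flags=1000 VC?T → r3=0xe1
[7] flags=1000 → (cmp)
[8] flags=1000 LE?T → r3=0xc4
[9] flags=1000 PL?F → skip
[10] flags=1000 LE?T → r3=0xe9

EXEC = [1,4,5,6,8,10]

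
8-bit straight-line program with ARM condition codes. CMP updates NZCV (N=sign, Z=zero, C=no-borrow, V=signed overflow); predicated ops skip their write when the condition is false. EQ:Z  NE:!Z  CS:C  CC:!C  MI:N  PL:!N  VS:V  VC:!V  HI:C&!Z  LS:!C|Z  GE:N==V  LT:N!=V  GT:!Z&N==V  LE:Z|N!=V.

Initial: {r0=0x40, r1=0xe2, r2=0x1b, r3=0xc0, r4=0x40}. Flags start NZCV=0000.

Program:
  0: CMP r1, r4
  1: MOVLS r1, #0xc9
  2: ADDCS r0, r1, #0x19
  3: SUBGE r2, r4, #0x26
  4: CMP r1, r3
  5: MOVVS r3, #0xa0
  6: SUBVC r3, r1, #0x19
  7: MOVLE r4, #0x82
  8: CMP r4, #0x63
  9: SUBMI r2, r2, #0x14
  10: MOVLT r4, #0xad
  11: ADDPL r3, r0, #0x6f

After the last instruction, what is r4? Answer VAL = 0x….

VAL = 0xad

[0] flags=1010 → (cmp)
[1] flags=1010 LS?F → skip
[2] flags=1010 CS?T → r0=0xfb
[3] flags=1010 GE?F → skip
[4] flags=0010 → (cmp)
[5] flags=0010 VS?F → skip
[6] flags=0010 VC?T → r3=0xc9
[7] flags=0010 LE?F → skip
[8] flags=1000 → (cmp)
[9] flags=1000 MI?T → r2=0x07
[10] flags=1000 LT?T → r4=0xad
[11] flags=1000 PL?F → skip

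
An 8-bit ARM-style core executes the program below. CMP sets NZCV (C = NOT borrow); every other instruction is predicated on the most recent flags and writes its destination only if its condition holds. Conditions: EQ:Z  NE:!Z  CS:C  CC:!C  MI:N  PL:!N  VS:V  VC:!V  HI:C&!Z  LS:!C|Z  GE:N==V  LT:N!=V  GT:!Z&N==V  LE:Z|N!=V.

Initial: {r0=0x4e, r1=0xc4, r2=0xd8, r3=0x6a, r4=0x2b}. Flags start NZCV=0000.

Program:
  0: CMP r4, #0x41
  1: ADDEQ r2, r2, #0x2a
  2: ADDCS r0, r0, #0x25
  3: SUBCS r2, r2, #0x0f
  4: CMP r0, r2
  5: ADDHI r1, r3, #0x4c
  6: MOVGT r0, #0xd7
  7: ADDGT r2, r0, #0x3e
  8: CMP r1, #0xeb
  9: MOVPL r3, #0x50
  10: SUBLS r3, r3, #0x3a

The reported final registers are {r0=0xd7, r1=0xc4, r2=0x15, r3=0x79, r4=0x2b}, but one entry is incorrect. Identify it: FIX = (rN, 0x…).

FIX = (r3, 0x30)

0: ✓ CMP  NZCV=1000
1: · ADDEQ
2: · ADDCS
3: · SUBCS
4: ✓ CMP  NZCV=0000
5: · ADDHI
6: ✓ MOVGT  r0←0xd7
7: ✓ ADDGT  r2←0x15
8: ✓ CMP  NZCV=1000
9: · MOVPL
10: ✓ SUBLS  r3←0x30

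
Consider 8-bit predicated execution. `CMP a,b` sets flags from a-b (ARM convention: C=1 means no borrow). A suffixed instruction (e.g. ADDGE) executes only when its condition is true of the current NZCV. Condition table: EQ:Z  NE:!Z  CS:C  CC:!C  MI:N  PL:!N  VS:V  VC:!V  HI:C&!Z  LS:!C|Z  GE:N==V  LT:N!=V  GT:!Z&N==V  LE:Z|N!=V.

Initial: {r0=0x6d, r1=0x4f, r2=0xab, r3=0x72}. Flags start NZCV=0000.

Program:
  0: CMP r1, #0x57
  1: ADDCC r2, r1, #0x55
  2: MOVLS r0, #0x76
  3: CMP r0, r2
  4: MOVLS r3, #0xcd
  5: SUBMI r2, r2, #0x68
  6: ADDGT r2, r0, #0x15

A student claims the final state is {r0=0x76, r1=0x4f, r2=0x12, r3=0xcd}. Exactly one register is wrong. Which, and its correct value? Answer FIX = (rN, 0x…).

FIX = (r2, 0x8b)

[0] flags=1000 → (cmp)
[1] flags=1000 CC?T → r2=0xa4
[2] flags=1000 LS?T → r0=0x76
[3] flags=1001 → (cmp)
[4] flags=1001 LS?T → r3=0xcd
[5] flags=1001 MI?T → r2=0x3c
[6] flags=1001 GT?T → r2=0x8b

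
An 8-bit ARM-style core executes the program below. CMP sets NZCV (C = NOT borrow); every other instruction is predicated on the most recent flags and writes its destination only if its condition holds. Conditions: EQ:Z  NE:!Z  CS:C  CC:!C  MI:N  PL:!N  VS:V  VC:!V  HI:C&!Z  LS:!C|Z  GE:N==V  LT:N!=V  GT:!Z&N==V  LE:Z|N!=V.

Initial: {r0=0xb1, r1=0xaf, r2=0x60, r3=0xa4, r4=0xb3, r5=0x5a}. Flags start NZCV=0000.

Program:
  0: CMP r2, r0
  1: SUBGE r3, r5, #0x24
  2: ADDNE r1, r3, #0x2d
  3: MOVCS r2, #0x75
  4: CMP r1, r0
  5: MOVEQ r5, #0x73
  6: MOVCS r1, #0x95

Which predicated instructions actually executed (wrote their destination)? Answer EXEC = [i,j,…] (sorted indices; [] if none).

0: ✓ CMP  NZCV=1001
1: ✓ SUBGE  r3←0x36
2: ✓ ADDNE  r1←0x63
3: · MOVCS
4: ✓ CMP  NZCV=1001
5: · MOVEQ
6: · MOVCS

EXEC = [1,2]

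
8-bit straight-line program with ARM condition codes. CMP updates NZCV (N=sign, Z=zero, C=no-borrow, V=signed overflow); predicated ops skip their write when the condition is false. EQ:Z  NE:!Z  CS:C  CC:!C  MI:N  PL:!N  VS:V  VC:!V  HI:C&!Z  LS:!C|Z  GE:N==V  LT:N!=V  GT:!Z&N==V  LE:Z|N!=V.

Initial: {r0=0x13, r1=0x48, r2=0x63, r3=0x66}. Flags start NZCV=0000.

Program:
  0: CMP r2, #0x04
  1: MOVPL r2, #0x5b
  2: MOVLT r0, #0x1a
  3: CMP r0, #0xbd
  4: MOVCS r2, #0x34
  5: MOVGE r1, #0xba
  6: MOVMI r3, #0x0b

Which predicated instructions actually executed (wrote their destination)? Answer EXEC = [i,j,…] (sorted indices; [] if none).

0: ✓ CMP  NZCV=0010
1: ✓ MOVPL  r2←0x5b
2: · MOVLT
3: ✓ CMP  NZCV=0000
4: · MOVCS
5: ✓ MOVGE  r1←0xba
6: · MOVMI

EXEC = [1,5]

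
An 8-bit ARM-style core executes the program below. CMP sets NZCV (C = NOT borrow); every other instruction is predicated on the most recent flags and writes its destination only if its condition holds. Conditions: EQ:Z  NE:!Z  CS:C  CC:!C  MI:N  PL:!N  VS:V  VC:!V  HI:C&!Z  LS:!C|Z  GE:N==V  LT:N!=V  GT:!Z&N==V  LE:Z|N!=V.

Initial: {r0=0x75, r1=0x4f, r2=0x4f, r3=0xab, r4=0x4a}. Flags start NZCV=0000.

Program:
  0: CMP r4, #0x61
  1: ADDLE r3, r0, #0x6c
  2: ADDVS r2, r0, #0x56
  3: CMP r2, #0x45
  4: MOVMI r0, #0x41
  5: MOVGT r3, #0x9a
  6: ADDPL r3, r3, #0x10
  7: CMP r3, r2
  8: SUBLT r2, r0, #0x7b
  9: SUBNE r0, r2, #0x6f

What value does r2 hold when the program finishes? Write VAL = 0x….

VAL = 0xfa

0: ✓ CMP  NZCV=1000
1: ✓ ADDLE  r3←0xe1
2: · ADDVS
3: ✓ CMP  NZCV=0010
4: · MOVMI
5: ✓ MOVGT  r3←0x9a
6: ✓ ADDPL  r3←0xaa
7: ✓ CMP  NZCV=0011
8: ✓ SUBLT  r2←0xfa
9: ✓ SUBNE  r0←0x8b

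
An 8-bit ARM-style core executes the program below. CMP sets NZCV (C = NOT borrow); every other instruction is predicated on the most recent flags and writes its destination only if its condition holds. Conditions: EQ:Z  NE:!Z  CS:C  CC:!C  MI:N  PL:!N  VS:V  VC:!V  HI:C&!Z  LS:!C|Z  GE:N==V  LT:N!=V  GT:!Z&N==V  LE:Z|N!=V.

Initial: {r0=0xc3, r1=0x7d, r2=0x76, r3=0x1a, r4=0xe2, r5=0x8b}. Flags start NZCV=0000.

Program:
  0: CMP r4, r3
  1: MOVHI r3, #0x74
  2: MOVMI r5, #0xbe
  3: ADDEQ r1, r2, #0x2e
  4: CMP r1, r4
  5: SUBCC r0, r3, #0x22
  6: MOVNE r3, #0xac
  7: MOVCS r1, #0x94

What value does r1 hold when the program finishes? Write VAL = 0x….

VAL = 0x7d

0: ✓ CMP  NZCV=1010
1: ✓ MOVHI  r3←0x74
2: ✓ MOVMI  r5←0xbe
3: · ADDEQ
4: ✓ CMP  NZCV=1001
5: ✓ SUBCC  r0←0x52
6: ✓ MOVNE  r3←0xac
7: · MOVCS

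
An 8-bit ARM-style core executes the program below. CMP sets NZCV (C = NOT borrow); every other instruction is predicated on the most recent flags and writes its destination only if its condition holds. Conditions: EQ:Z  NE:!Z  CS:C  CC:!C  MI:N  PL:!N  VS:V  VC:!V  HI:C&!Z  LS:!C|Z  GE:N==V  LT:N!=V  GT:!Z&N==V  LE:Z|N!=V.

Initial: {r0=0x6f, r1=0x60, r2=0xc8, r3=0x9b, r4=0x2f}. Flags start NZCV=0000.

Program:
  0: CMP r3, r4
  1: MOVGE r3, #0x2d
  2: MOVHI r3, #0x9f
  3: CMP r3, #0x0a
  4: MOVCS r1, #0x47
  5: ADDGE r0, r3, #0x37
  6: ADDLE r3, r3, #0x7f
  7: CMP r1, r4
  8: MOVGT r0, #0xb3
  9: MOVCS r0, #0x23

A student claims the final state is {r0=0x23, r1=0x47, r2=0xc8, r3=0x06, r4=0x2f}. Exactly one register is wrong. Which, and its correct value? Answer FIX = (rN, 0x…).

FIX = (r3, 0x1e)

0: ✓ CMP  NZCV=0011
1: · MOVGE
2: ✓ MOVHI  r3←0x9f
3: ✓ CMP  NZCV=1010
4: ✓ MOVCS  r1←0x47
5: · ADDGE
6: ✓ ADDLE  r3←0x1e
7: ✓ CMP  NZCV=0010
8: ✓ MOVGT  r0←0xb3
9: ✓ MOVCS  r0←0x23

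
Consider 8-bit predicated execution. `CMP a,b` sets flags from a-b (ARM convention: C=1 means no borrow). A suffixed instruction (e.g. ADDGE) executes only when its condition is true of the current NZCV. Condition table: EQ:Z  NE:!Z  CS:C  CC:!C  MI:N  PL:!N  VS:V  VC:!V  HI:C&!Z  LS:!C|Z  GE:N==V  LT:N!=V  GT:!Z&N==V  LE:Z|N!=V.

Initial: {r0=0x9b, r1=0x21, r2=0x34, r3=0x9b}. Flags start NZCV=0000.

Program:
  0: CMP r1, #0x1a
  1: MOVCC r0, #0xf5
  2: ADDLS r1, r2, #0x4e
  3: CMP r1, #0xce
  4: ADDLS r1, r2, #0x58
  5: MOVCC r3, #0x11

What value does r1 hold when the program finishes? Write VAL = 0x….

VAL = 0x8c

0: ✓ CMP  NZCV=0010
1: · MOVCC
2: · ADDLS
3: ✓ CMP  NZCV=0000
4: ✓ ADDLS  r1←0x8c
5: ✓ MOVCC  r3←0x11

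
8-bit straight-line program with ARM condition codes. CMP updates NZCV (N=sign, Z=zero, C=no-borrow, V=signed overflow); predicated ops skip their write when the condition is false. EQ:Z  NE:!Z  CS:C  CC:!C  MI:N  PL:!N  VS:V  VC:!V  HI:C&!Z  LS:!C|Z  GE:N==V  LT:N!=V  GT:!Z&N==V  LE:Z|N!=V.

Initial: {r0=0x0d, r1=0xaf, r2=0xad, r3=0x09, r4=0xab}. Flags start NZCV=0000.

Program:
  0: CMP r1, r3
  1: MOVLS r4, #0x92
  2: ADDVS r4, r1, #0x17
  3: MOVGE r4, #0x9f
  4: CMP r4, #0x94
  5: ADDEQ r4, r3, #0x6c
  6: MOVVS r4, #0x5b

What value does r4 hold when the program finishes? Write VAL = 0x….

0: ✓ CMP  NZCV=1010
1: · MOVLS
2: · ADDVS
3: · MOVGE
4: ✓ CMP  NZCV=0010
5: · ADDEQ
6: · MOVVS

VAL = 0xab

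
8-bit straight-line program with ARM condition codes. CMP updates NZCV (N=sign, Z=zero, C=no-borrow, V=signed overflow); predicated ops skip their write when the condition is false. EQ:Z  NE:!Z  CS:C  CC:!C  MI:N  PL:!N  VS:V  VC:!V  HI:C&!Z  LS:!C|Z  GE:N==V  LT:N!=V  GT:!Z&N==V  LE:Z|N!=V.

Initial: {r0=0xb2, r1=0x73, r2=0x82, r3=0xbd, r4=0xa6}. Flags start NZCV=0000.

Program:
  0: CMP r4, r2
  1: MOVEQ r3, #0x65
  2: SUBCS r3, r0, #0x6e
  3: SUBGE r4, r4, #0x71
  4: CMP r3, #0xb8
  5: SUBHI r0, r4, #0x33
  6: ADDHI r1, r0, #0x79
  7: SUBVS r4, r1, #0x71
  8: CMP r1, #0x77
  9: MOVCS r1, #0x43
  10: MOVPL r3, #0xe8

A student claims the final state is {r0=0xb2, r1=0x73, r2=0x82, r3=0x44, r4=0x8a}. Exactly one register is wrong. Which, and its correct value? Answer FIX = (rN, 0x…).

FIX = (r4, 0x02)

0: ✓ CMP  NZCV=0010
1: · MOVEQ
2: ✓ SUBCS  r3←0x44
3: ✓ SUBGE  r4←0x35
4: ✓ CMP  NZCV=1001
5: · SUBHI
6: · ADDHI
7: ✓ SUBVS  r4←0x02
8: ✓ CMP  NZCV=1000
9: · MOVCS
10: · MOVPL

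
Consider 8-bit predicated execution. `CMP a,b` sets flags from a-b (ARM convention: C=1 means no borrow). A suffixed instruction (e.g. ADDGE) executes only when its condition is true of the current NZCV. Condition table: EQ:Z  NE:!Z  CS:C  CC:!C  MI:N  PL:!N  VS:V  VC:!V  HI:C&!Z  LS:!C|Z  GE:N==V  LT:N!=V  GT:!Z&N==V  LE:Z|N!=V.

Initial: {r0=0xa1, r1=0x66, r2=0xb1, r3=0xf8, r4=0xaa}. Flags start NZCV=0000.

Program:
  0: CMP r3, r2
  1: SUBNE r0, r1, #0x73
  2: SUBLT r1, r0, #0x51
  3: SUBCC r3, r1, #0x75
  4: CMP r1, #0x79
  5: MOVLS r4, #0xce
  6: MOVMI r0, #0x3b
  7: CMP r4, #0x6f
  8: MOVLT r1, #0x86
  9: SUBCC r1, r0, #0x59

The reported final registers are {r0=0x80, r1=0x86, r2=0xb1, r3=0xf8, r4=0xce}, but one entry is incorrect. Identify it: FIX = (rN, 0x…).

0: ✓ CMP  NZCV=0010
1: ✓ SUBNE  r0←0xf3
2: · SUBLT
3: · SUBCC
4: ✓ CMP  NZCV=1000
5: ✓ MOVLS  r4←0xce
6: ✓ MOVMI  r0←0x3b
7: ✓ CMP  NZCV=0011
8: ✓ MOVLT  r1←0x86
9: · SUBCC

FIX = (r0, 0x3b)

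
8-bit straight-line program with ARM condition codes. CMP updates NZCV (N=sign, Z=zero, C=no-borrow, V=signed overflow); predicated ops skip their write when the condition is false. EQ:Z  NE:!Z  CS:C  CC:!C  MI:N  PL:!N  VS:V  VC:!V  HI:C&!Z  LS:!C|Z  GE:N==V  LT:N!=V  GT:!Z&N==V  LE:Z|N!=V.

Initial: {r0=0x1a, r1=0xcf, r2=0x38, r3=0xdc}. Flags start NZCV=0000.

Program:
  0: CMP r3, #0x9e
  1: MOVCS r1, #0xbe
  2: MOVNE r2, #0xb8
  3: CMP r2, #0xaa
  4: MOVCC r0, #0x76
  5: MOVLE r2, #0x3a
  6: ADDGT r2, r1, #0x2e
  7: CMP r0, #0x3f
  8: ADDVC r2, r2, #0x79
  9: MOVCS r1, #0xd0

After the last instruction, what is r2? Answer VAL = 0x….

[0] flags=0010 → (cmp)
[1] flags=0010 CS?T → r1=0xbe
[2] flags=0010 NE?T → r2=0xb8
[3] flags=0010 → (cmp)
[4] flags=0010 CC?F → skip
[5] flags=0010 LE?F → skip
[6] flags=0010 GT?T → r2=0xec
[7] flags=1000 → (cmp)
[8] flags=1000 VC?T → r2=0x65
[9] flags=1000 CS?F → skip

VAL = 0x65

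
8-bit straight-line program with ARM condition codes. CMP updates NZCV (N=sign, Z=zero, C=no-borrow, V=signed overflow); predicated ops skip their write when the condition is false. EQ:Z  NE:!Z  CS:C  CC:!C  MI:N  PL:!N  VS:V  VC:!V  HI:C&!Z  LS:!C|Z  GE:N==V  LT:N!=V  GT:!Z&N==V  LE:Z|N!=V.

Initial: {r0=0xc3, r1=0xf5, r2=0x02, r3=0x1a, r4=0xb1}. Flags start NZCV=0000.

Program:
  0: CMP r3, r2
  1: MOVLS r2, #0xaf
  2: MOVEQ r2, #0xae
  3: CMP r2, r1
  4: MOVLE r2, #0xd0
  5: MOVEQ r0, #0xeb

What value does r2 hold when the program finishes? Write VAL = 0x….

0: ✓ CMP  NZCV=0010
1: · MOVLS
2: · MOVEQ
3: ✓ CMP  NZCV=0000
4: · MOVLE
5: · MOVEQ

VAL = 0x02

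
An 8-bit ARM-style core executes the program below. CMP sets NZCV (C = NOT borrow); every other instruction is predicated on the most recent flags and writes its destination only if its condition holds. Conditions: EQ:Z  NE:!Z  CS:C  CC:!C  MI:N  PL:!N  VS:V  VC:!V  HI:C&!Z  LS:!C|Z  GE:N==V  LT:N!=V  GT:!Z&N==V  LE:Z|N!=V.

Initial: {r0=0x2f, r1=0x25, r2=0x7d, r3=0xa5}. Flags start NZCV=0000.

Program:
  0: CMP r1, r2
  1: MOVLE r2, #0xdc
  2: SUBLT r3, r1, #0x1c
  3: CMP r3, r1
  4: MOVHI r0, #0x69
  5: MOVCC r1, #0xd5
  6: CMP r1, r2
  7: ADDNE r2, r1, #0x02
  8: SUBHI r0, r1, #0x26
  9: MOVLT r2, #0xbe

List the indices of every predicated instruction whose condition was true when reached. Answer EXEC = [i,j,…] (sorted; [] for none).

EXEC = [1,2,5,7,9]

0: ✓ CMP  NZCV=1000
1: ✓ MOVLE  r2←0xdc
2: ✓ SUBLT  r3←0x09
3: ✓ CMP  NZCV=1000
4: · MOVHI
5: ✓ MOVCC  r1←0xd5
6: ✓ CMP  NZCV=1000
7: ✓ ADDNE  r2←0xd7
8: · SUBHI
9: ✓ MOVLT  r2←0xbe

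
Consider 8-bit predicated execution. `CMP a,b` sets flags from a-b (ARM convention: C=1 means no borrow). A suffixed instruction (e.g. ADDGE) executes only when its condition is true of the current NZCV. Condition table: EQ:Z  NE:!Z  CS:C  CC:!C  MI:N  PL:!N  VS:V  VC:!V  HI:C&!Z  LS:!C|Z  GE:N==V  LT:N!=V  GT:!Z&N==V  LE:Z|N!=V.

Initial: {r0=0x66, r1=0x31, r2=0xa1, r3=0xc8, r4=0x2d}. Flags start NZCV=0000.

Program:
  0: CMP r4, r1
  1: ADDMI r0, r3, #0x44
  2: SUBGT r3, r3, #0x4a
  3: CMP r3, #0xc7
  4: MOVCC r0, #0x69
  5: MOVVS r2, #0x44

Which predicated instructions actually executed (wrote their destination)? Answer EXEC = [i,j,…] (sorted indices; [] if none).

0: ✓ CMP  NZCV=1000
1: ✓ ADDMI  r0←0x0c
2: · SUBGT
3: ✓ CMP  NZCV=0010
4: · MOVCC
5: · MOVVS

EXEC = [1]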